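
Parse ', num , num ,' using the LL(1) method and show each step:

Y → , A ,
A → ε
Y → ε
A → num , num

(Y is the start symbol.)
LL(1) parsing maintains a stack (initially the start symbol over $) and the input. At each step: if the stack top is a terminal, match it against the current input token; if it is a non-terminal N, replace it with the RHS of M[N, lookahead] (the unique production whose predict set contains the lookahead).

Stack is shown with the top on the left.

Stack          Input            Action
--------------------------------------
Y $            , num , num , $  output Y → , A ,
, A , $        , num , num , $  match ','
A , $          num , num , $    output A → num , num
num , num , $  num , num , $    match 'num'
, num , $      , num , $        match ','
num , $        num , $          match 'num'
, $            , $              match ','
$              $                accept

The string is accepted.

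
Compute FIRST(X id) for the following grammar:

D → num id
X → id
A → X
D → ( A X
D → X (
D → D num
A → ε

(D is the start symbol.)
FIRST sets of the non-terminals involved (from the grammar, by fixed-point iteration):
  FIRST(X) = { 'id' }

To compute FIRST(X id), process the symbols left to right:
Symbol X is a non-terminal. Add FIRST(X) \ {ε} = { 'id' }
X is not nullable (ε ∉ FIRST(X)), so stop here.
FIRST(X id) = { 'id' }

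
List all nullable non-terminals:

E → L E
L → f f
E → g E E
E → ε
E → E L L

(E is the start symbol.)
{ 'E' }

ε-productions: E → ε
So E is immediately nullable.
No further non-terminal can be added: every production for the remaining non-terminals contains a terminal or a non-nullable non-terminal.
Nullable = { 'E' }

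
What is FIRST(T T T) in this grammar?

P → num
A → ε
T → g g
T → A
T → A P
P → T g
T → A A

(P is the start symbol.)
{ 'g', 'num', ε }

FIRST sets of the non-terminals involved (from the grammar, by fixed-point iteration):
  FIRST(T) = { 'g', 'num', ε }

To compute FIRST(T T T), process the symbols left to right:
Symbol T is a non-terminal. Add FIRST(T) \ {ε} = { 'g', 'num' }
T is nullable (ε ∈ FIRST(T)), continue to the next symbol.
Symbol T is a non-terminal. Add FIRST(T) \ {ε} = { 'g', 'num' }
T is nullable (ε ∈ FIRST(T)), continue to the next symbol.
Symbol T is a non-terminal. Add FIRST(T) \ {ε} = { 'g', 'num' }
T is nullable (ε ∈ FIRST(T)), continue to the next symbol.
All symbols are nullable, so ε is in the result.
FIRST(T T T) = { 'g', 'num', ε }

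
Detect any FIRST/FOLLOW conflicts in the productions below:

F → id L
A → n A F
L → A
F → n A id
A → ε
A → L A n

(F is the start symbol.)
A FIRST/FOLLOW conflict occurs when a non-terminal N has a nullable alternative N → β (β ⇒* ε) and another alternative N → α with FIRST(α) ∩ FOLLOW(N) ≠ ∅: on such a lookahead the parser cannot decide between expanding α and letting N vanish via β.

Nullable non-terminals: A, L.
FIRST sets used below: FIRST(L) = { 'n', ε }, FIRST(A) = { 'n', ε }

A: nullable alternative(s) A → ε; FOLLOW(A) = { $, 'id', 'n' }
  A → n A F: FIRST \ {ε} = { 'n' } — overlaps FOLLOW(A) on { 'n' }: CONFLICT
  A → ε: FIRST \ {ε} = { } — this is the only nullable alternative, skip
  A → L A n: FIRST \ {ε} = { 'n' } — overlaps FOLLOW(A) on { 'n' }: CONFLICT
L has a nullable alternative but only one production, so nothing to check.

F has no nullable alternative, so no FIRST/FOLLOW check is needed there.

So the grammar has 2 FIRST/FOLLOW conflicts (marked CONFLICT above).

Answer: Yes. A → n A F with FOLLOW(A) on { 'n' }; A → L A n with FOLLOW(A) on { 'n' }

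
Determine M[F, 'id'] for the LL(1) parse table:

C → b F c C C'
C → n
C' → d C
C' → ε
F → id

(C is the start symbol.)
To find M[F, 'id'], we find productions for F where 'id' is in the predict set (PREDICT(N → α) = (FIRST(α) \ {ε}) ∪ (FOLLOW(N) if α ⇒* ε)).

F → id: PREDICT = { 'id' }
  'id' is in predict set, so this production goes in M[F, 'id']

M[F, 'id'] = F → id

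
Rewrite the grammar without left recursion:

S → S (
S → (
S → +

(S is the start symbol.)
S → ( S'
S → + S'
S' → ( S'
S' → ε

S is directly left-recursive. The standard transformation for
  A → A α₁ | ... | A α_m | β₁ | ... | β_n
is
  A  → β₁ A' | ... | β_n A'
  A' → α₁ A' | ... | α_m A' | ε

S → ( becomes S → ( S'
S → + becomes S → + S'
S → S ( becomes S' → ( S'
Add S' → ε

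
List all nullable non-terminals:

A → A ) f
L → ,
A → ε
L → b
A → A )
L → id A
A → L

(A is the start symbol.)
{ 'A' }

A non-terminal is nullable if it can derive ε (the empty string): either it has an ε-production, or it has a production whose right-hand side consists entirely of nullable non-terminals.

ε-productions: A → ε
So A is immediately nullable.
No further non-terminal can be added: every production for the remaining non-terminals contains a terminal or a non-nullable non-terminal.
Nullable = { 'A' }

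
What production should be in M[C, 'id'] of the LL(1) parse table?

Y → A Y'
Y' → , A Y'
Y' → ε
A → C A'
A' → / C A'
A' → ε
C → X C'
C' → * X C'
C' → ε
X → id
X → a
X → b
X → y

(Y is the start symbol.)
To find M[C, 'id'], we find productions for C where 'id' is in the predict set (PREDICT(N → α) = (FIRST(α) \ {ε}) ∪ (FOLLOW(N) if α ⇒* ε)).

Relevant sets:
  FIRST(X) = { 'a', 'b', 'id', 'y' }

C → X C': PREDICT = { 'a', 'b', 'id', 'y' }
  'id' is in predict set, so this production goes in M[C, 'id']

M[C, 'id'] = C → X C'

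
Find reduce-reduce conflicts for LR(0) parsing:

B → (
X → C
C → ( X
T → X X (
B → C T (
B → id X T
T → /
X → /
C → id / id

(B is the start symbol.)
Yes — I12: [T → / .] vs [X → / .]

A reduce-reduce conflict occurs when an LR(0) state has two complete items [A → α .] and [B → β .] — both call for a reduction, and with no lookahead the parser cannot choose between them.

Augment with B' → B and build the canonical LR(0) collection (I0 = CLOSURE({[B' → . B]}), then GOTO on every symbol after a dot until no new states appear). It has 21 states:
  I0: { [B → . (], [B → . C T (], [B → . id X T], [B' → . B], [C → . ( X], [C → . id / id] }  — shift
  I1: { [B → ( .], [C → ( . X], [C → . ( X], [C → . id / id], [X → . /], [X → . C] }  — shift, reduce
  I2: { [B' → B .] }  — accept
  I3: { [B → C . T (], [C → . ( X], [C → . id / id], [T → . /], [T → . X X (], [X → . /], [X → . C] }  — shift
  I4: { [B → id . X T], [C → . ( X], [C → . id / id], [C → id . / id], [X → . /], [X → . C] }  — shift
  I5: { [C → ( . X], [C → . ( X], [C → . id / id], [X → . /], [X → . C] }  — shift
  I6: { [C → id / . id], [X → / .] }  — shift, reduce
  I7: { [X → C .] }  — reduce
  I8: { [B → id X . T], [C → . ( X], [C → . id / id], [T → . /], [T → . X X (], [X → . /], [X → . C] }  — shift
  I9: { [C → id . / id] }  — shift
  I10: { [C → id / . id] }  — shift
  I11: { [C → id / id .] }  — reduce
  I12: { [T → / .], [X → / .] }  — 2 reduces
  I13: { [B → id X T .] }  — reduce
  I14: { [C → . ( X], [C → . id / id], [T → X . X (], [X → . /], [X → . C] }  — shift
  I15: { [X → / .] }  — reduce
  I16: { [T → X X . (] }  — shift
  I17: { [T → X X ( .] }  — reduce
  I18: { [C → ( X .] }  — reduce
  I19: { [B → C T . (] }  — shift
  I20: { [B → C T ( .] }  — reduce

I12 contains complete items [T → / .], [X → / .] — reduce-reduce conflict.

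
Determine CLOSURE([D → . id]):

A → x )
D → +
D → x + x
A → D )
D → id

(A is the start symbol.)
Start with: [D → . id]
The dot precedes the terminal id, so nothing is added.

CLOSURE = { [D → . id] }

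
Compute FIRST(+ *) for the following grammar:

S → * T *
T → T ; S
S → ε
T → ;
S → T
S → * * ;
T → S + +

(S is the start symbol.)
{ '+' }

To compute FIRST(+ *), process the symbols left to right:
Symbol + is a terminal. Add '+' and stop.
FIRST(+ *) = { '+' }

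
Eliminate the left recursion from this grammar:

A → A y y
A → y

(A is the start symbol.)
A → y A'
A' → y y A'
A' → ε

A is directly left-recursive. The standard transformation for
  A → A α₁ | ... | A α_m | β₁ | ... | β_n
is
  A  → β₁ A' | ... | β_n A'
  A' → α₁ A' | ... | α_m A' | ε

A → y becomes A → y A'
A → A y y becomes A' → y y A'
Add A' → ε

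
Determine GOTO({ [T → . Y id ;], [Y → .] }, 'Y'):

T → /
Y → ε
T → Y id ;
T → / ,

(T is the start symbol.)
GOTO(I, 'Y') = CLOSURE({ [A → αX.β] : [A → α.Xβ] ∈ I, X = 'Y' })

Items with dot before 'Y', with the dot advanced:
  [T → . Y id ;] → [T → Y . id ;]
Closure adds nothing (no advanced item has the dot before a non-terminal).

GOTO = { [T → Y . id ;] }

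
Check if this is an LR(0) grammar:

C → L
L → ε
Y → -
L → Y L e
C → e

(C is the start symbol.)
No. Shift-reduce conflict between [L → .] and [C → . e]

A grammar is LR(0) if no state in the canonical LR(0) collection has:
  - both a shift item (dot before a terminal) and a complete item (shift-reduce conflict), or
  - two or more complete items (reduce-reduce conflict; the accept item [C' → C .] counts as a complete item here).

Augment with C' → C and build the canonical LR(0) collection (I0 = CLOSURE({[C' → . C]}), then GOTO on every symbol after a dot until no new states appear). It has 8 states:
  I0: { [C → . L], [C → . e], [C' → . C], [L → . Y L e], [L → .], [Y → . -] }  — shift, reduce
  I1: { [Y → - .] }  — reduce
  I2: { [C' → C .] }  — accept
  I3: { [C → L .] }  — reduce
  I4: { [L → . Y L e], [L → .], [L → Y . L e], [Y → . -] }  — shift, reduce
  I5: { [C → e .] }  — reduce
  I6: { [L → Y L . e] }  — shift
  I7: { [L → Y L e .] }  — reduce

Conflict in state I0:
  Shift-reduce conflict between [L → .] and [C → . e]
So the grammar is NOT LR(0).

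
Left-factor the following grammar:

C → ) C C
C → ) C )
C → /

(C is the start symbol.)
Left-factoring transforms A → αβ₁ | αβ₂ into A → αA' and A' → β₁ | β₂
(α is the longest common prefix among the alternatives). Repeat until
no nonterminal has two alternatives with a common prefix.

Round 1: C has alternatives sharing prefix ') C'. Introduce C': C → ) C C'
  Add: C' → C
  Add: C' → )

No remaining common prefixes — done.

Resulting grammar:
C → ) C C'
C' → C
C' → )
C → /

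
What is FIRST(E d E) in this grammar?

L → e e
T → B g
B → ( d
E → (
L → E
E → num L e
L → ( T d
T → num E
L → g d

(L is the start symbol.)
FIRST sets of the non-terminals involved (from the grammar, by fixed-point iteration):
  FIRST(E) = { '(', 'num' }

To compute FIRST(E d E), process the symbols left to right:
Symbol E is a non-terminal. Add FIRST(E) \ {ε} = { '(', 'num' }
E is not nullable (ε ∉ FIRST(E)), so stop here.
FIRST(E d E) = { '(', 'num' }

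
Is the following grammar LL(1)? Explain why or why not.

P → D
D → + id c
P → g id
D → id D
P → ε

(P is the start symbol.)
A grammar is LL(1) if for each non-terminal N with multiple productions, the predict sets of those productions are pairwise disjoint, where PREDICT(N → α) = (FIRST(α) \ {ε}) ∪ (FOLLOW(N) if α ⇒* ε).

Relevant sets:
  FIRST(D) = { '+', 'id' }
  FOLLOW(P) = { $ }

For P:
  PREDICT(P → D) = { '+', 'id' }
  PREDICT(P → g id) = { 'g' }
  PREDICT(P → ε) = { $ }
For D:
  PREDICT(D → '+' id c) = { '+' }
  PREDICT(D → id D) = { 'id' }

All predict sets are disjoint. The grammar IS LL(1).

Answer: Yes, the grammar is LL(1).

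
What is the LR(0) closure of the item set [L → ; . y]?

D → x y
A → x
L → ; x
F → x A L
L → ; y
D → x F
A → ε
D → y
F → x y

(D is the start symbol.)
{ [L → ; . y] }

To compute CLOSURE, for each item [A → α.Bβ] where B is a non-terminal, add [B → .γ] for all productions B → γ; repeat for the newly added items until nothing changes.

Start with: [L → ; . y]
The dot precedes the terminal y, so nothing is added.

CLOSURE = { [L → ; . y] }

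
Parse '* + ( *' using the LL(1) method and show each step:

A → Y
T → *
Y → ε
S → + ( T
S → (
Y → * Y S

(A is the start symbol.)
LL(1) parsing maintains a stack (initially the start symbol over $) and the input. At each step: if the stack top is a terminal, match it against the current input token; if it is a non-terminal N, replace it with the RHS of M[N, lookahead] (the unique production whose predict set contains the lookahead).

Stack is shown with the top on the left.

Stack    Input      Action
--------------------------
A $      * + ( * $  output A → Y
Y $      * + ( * $  output Y → * Y S
* Y S $  * + ( * $  match '*'
Y S $    + ( * $    output Y → ε
S $      + ( * $    output S → + ( T
+ ( T $  + ( * $    match '+'
( T $    ( * $      match '('
T $      * $        output T → *
* $      * $        match '*'
$        $          accept

The string is accepted.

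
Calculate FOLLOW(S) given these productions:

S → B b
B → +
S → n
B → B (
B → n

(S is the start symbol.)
{ $ }

S is the start symbol, so $ ∈ FOLLOW(S).
S does not occur on any right-hand side.

Taking the union: FOLLOW(S) = { $ }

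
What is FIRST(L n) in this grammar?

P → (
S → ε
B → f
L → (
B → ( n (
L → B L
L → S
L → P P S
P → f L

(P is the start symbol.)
{ '(', 'f', 'n' }

FIRST sets of the non-terminals involved (from the grammar, by fixed-point iteration):
  FIRST(L) = { '(', 'f', ε }

To compute FIRST(L n), process the symbols left to right:
Symbol L is a non-terminal. Add FIRST(L) \ {ε} = { '(', 'f' }
L is nullable (ε ∈ FIRST(L)), continue to the next symbol.
Symbol n is a terminal. Add 'n' and stop.
FIRST(L n) = { '(', 'f', 'n' }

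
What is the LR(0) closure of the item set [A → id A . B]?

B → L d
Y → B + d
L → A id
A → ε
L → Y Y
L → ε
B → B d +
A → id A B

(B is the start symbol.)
{ [A → . id A B], [A → .], [A → id A . B], [B → . B d +], [B → . L d], [L → . A id], [L → . Y Y], [L → .], [Y → . B + d] }

Start with: [A → id A . B]
  [A → id A . B] has the dot before B: add [B → . L d], [B → . B d +]
  [B → . L d] has the dot before L: add [L → . A id], [L → . Y Y], [L → .]
  [L → . A id] has the dot before A: add [A → .], [A → . id A B]
  [L → . Y Y] has the dot before Y: add [Y → . B + d]
No further items can be added.

CLOSURE = { [A → . id A B], [A → .], [A → id A . B], [B → . B d +], [B → . L d], [L → . A id], [L → . Y Y], [L → .], [Y → . B + d] }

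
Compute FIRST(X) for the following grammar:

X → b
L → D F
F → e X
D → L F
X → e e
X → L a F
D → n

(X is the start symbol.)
{ 'b', 'e', 'n' }

FIRST sets of the other non-terminals involved (by the same procedure, iterated to a fixed point):
  FIRST(L) = { 'n' }

From X → b:
  - b is a terminal: add 'b' and stop
From X → e e:
  - e is a terminal: add 'e' and stop
From X → L a F:
  - L is a non-terminal: add FIRST(L) \ {ε} = { 'n' }
    L is not nullable, so stop

Collecting: FIRST(X) = { 'b', 'e', 'n' }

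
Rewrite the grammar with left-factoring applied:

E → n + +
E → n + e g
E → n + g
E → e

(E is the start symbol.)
E → n + E'
E' → +
E' → e g
E' → g
E → e

Left-factoring transforms A → αβ₁ | αβ₂ into A → αA' and A' → β₁ | β₂
(α is the longest common prefix among the alternatives). Repeat until
no nonterminal has two alternatives with a common prefix.

Round 1: E has alternatives sharing prefix 'n +'. Introduce E': E → n + E'
  Add: E' → +
  Add: E' → e g
  Add: E' → g

No remaining common prefixes — done.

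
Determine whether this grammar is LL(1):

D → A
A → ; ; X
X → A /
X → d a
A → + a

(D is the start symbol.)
Yes, the grammar is LL(1).

A grammar is LL(1) if for each non-terminal N with multiple productions, the predict sets of those productions are pairwise disjoint, where PREDICT(N → α) = (FIRST(α) \ {ε}) ∪ (FOLLOW(N) if α ⇒* ε).

Relevant sets:
  FIRST(A) = { '+', ';' }

For A:
  PREDICT(A → ';' ';' X) = { ';' }
  PREDICT(A → '+' a) = { '+' }
For X:
  PREDICT(X → A '/') = { '+', ';' }
  PREDICT(X → d a) = { 'd' }
D has a single production, so nothing to check there.

All predict sets are disjoint. The grammar IS LL(1).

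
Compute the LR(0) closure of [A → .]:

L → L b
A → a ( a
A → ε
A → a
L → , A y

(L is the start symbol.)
{ [A → .] }

To compute CLOSURE, for each item [A → α.Bβ] where B is a non-terminal, add [B → .γ] for all productions B → γ; repeat for the newly added items until nothing changes.

Start with: [A → .]
The dot is at the end, so nothing is added.

CLOSURE = { [A → .] }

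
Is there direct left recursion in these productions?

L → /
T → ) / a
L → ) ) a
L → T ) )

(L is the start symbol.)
Direct left recursion occurs when N → N α for some non-terminal N (the right-hand side begins with the left-hand side itself).

L → /: starts with '/'
T → ) / a: starts with ')'
L → ) ) a: starts with ')'
L → T ) ): starts with T

No direct left recursion found.

Answer: No direct left recursion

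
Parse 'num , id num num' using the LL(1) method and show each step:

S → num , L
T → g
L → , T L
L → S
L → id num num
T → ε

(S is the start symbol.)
LL(1) parsing maintains a stack (initially the start symbol over $) and the input. At each step: if the stack top is a terminal, match it against the current input token; if it is a non-terminal N, replace it with the RHS of M[N, lookahead] (the unique production whose predict set contains the lookahead).

Stack is shown with the top on the left.

Stack         Input               Action
----------------------------------------
S $           num , id num num $  output S → num , L
num , L $     num , id num num $  match 'num'
, L $         , id num num $      match ','
L $           id num num $        output L → id num num
id num num $  id num num $        match 'id'
num num $     num num $           match 'num'
num $         num $               match 'num'
$             $                   accept

The string is accepted.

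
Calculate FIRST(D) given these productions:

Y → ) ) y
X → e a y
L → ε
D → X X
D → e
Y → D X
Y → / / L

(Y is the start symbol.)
{ 'e' }

To compute FIRST(D), examine every production with D on the left-hand side, reading each right-hand side left to right until a non-nullable symbol is reached.

FIRST sets of the other non-terminals involved (by the same procedure, iterated to a fixed point):
  FIRST(X) = { 'e' }

From D → X X:
  - X is a non-terminal: add FIRST(X) \ {ε} = { 'e' }
    X is not nullable, so stop
From D → e:
  - e is a terminal: add 'e' and stop

Collecting: FIRST(D) = { 'e' }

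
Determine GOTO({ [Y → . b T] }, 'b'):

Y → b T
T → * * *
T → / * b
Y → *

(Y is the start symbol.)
GOTO(I, 'b') = CLOSURE({ [A → αX.β] : [A → α.Xβ] ∈ I, X = 'b' })

Items with dot before 'b', with the dot advanced:
  [Y → . b T] → [Y → b . T]
Closure of the advanced items:
  [Y → b . T] has the dot before T: add [T → . * * *], [T → . / * b]

GOTO = { [T → . * * *], [T → . / * b], [Y → b . T] }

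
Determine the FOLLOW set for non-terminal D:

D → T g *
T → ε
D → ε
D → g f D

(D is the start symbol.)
To compute FOLLOW(D), find every occurrence of D on a right-hand side N → α D β: add FIRST(β) \ {ε}, and if β is empty or nullable also add FOLLOW(N). Iterate to a fixed point.

D is the start symbol, so $ ∈ FOLLOW(D).
In D → g f D: D is at the end; this adds FOLLOW(D) to itself — nothing new

Taking the union: FOLLOW(D) = { $ }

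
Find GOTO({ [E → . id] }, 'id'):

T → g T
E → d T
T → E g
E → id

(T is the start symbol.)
GOTO(I, 'id') = CLOSURE({ [A → αX.β] : [A → α.Xβ] ∈ I, X = 'id' })

Items with dot before 'id', with the dot advanced:
  [E → . id] → [E → id .]
Closure adds nothing (no advanced item has the dot before a non-terminal).

GOTO = { [E → id .] }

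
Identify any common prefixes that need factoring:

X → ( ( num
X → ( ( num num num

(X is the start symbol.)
Left-factoring is needed when two productions for the same non-terminal
share a common prefix on the right-hand side.

Productions for X:
  X → ( ( num
  X → ( ( num num num

Found common prefix '( ( num' in productions for X

Answer: Yes, X has productions with common prefix '( ( num'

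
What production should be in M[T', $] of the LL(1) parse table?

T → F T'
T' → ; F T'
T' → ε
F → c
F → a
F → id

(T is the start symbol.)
To find M[T', $], we find productions for T' where $ is in the predict set (PREDICT(N → α) = (FIRST(α) \ {ε}) ∪ (FOLLOW(N) if α ⇒* ε)).

Relevant sets:
  FOLLOW(T') = { $ }

T' → ; F T': PREDICT = { ';' }
T' → ε: PREDICT = { $ }
  $ is in predict set, so this production goes in M[T', $]

M[T', $] = T' → ε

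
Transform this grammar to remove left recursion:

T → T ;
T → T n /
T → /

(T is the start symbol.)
T is directly left-recursive. The standard transformation for
  A → A α₁ | ... | A α_m | β₁ | ... | β_n
is
  A  → β₁ A' | ... | β_n A'
  A' → α₁ A' | ... | α_m A' | ε

T → / becomes T → / T'
T → T ; becomes T' → ; T'
T → T n / becomes T' → n / T'
Add T' → ε

Resulting grammar:
T → / T'
T' → ; T'
T' → n / T'
T' → ε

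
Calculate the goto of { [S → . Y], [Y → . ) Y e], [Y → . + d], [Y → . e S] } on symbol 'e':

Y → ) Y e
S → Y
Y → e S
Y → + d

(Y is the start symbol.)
GOTO(I, 'e') = CLOSURE({ [A → αX.β] : [A → α.Xβ] ∈ I, X = 'e' })

Items with dot before 'e', with the dot advanced:
  [Y → . e S] → [Y → e . S]
Closure of the advanced items:
  [Y → e . S] has the dot before S: add [S → . Y]
  [S → . Y] has the dot before Y: add [Y → . ) Y e], [Y → . e S], [Y → . + d]

GOTO = { [S → . Y], [Y → . ) Y e], [Y → . + d], [Y → . e S], [Y → e . S] }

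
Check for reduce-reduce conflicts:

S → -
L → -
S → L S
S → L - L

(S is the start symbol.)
Yes — I1: [L → - .] vs [S → - .]; I4: [L → - .] vs [S → - .]

Augment with S' → S and build the canonical LR(0) collection (I0 = CLOSURE({[S' → . S]}), then GOTO on every symbol after a dot until no new states appear). It has 8 states:
  I0: { [L → . -], [S → . -], [S → . L - L], [S → . L S], [S' → . S] }  — shift
  I1: { [L → - .], [S → - .] }  — 2 reduces
  I2: { [L → . -], [S → . -], [S → . L - L], [S → . L S], [S → L . - L], [S → L . S] }  — shift
  I3: { [S' → S .] }  — accept
  I4: { [L → - .], [L → . -], [S → - .], [S → L - . L] }  — shift, 2 reduces
  I5: { [S → L S .] }  — reduce
  I6: { [L → - .] }  — reduce
  I7: { [S → L - L .] }  — reduce

I1 contains complete items [L → - .], [S → - .] — reduce-reduce conflict.
I4 contains complete items [L → - .], [S → - .] — reduce-reduce conflict.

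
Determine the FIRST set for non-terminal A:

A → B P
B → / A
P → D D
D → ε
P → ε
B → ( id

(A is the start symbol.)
{ '(', '/' }

FIRST sets of the other non-terminals involved (by the same procedure, iterated to a fixed point):
  FIRST(B) = { '(', '/' }

From A → B P:
  - B is a non-terminal: add FIRST(B) \ {ε} = { '(', '/' }
    B is not nullable, so stop

Collecting: FIRST(A) = { '(', '/' }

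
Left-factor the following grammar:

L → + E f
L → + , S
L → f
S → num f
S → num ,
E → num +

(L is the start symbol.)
Left-factoring transforms A → αβ₁ | αβ₂ into A → αA' and A' → β₁ | β₂
(α is the longest common prefix among the alternatives). Repeat until
no nonterminal has two alternatives with a common prefix.

Round 1: L has alternatives sharing prefix '+'. Introduce L': L → + L'
  Add: L' → E f
  Add: L' → , S

Round 2: S has alternatives sharing prefix 'num'. Introduce S': S → num S'
  Add: S' → f
  Add: S' → ,

No remaining common prefixes — done.

Resulting grammar:
L → + L'
L' → E f
L' → , S
L → f
S → num S'
S' → f
S' → ,
E → num +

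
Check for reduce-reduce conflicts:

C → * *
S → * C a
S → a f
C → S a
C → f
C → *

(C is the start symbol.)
A reduce-reduce conflict occurs when an LR(0) state has two complete items [A → α .] and [B → β .] — both call for a reduction, and with no lookahead the parser cannot choose between them.

Augment with C' → C and build the canonical LR(0) collection (I0 = CLOSURE({[C' → . C]}), then GOTO on every symbol after a dot until no new states appear). It has 11 states:
  I0: { [C → . * *], [C → . *], [C → . S a], [C → . f], [C' → . C], [S → . * C a], [S → . a f] }  — shift
  I1: { [C → * . *], [C → * .], [C → . * *], [C → . *], [C → . S a], [C → . f], [S → * . C a], [S → . * C a], [S → . a f] }  — shift, reduce
  I2: { [C' → C .] }  — accept
  I3: { [C → S . a] }  — shift
  I4: { [S → a . f] }  — shift
  I5: { [C → f .] }  — reduce
  I6: { [S → a f .] }  — reduce
  I7: { [C → S a .] }  — reduce
  I8: { [C → * * .], [C → * . *], [C → * .], [C → . * *], [C → . *], [C → . S a], [C → . f], [S → * . C a], [S → . * C a], [S → . a f] }  — shift, 2 reduces
  I9: { [S → * C . a] }  — shift
  I10: { [S → * C a .] }  — reduce

I8 contains complete items [C → * .], [C → * * .] — reduce-reduce conflict.

Answer: Yes — I8: [C → * .] vs [C → * * .]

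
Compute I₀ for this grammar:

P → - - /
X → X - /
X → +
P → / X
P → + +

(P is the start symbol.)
{ [P → . + +], [P → . - - /], [P → . / X], [P' → . P] }

First, augment the grammar with P' → P
I₀ = CLOSURE({ [P' → . P] }):
  [P' → . P] has the dot before P: add [P → . - - /], [P → . / X], [P → . + +]
No further items can be added.

I₀ = { [P → . + +], [P → . - - /], [P → . / X], [P' → . P] }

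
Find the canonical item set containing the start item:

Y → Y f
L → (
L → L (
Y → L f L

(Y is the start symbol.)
First, augment the grammar with Y' → Y
I₀ = CLOSURE({ [Y' → . Y] }):
  [Y' → . Y] has the dot before Y: add [Y → . Y f], [Y → . L f L]
  [Y → . L f L] has the dot before L: add [L → . (], [L → . L (]
No further items can be added.

I₀ = { [L → . (], [L → . L (], [Y → . L f L], [Y → . Y f], [Y' → . Y] }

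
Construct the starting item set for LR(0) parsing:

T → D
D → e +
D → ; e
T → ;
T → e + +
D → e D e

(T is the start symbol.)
First, augment the grammar with T' → T
I₀ = CLOSURE({ [T' → . T] }):
  [T' → . T] has the dot before T: add [T → . D], [T → . ;], [T → . e + +]
  [T → . D] has the dot before D: add [D → . e +], [D → . ; e], [D → . e D e]
No further items can be added.

I₀ = { [D → . ; e], [D → . e +], [D → . e D e], [T → . ;], [T → . D], [T → . e + +], [T' → . T] }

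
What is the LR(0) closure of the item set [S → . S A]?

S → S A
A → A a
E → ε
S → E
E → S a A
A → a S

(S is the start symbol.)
{ [E → . S a A], [E → .], [S → . E], [S → . S A] }

To compute CLOSURE, for each item [A → α.Bβ] where B is a non-terminal, add [B → .γ] for all productions B → γ; repeat for the newly added items until nothing changes.

Start with: [S → . S A]
  [S → . S A] has the dot before S: add [S → . E]
  [S → . E] has the dot before E: add [E → .], [E → . S a A]
No further items can be added.

CLOSURE = { [E → . S a A], [E → .], [S → . E], [S → . S A] }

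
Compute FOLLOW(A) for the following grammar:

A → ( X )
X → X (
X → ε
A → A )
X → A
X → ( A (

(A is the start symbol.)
A is the start symbol, so $ ∈ FOLLOW(A).
In A → A ): A is followed by ')', add FIRST(')') \ {ε} = { ')' }
In X → A: A is at the end, add FOLLOW(X)
In X → ( A (: A is followed by '(', add FIRST('(') \ {ε} = { '(' }

The FOLLOW sets referred to above (computed the same way, to a fixed point):
  FOLLOW(X) = { '(', ')' }

Taking the union: FOLLOW(A) = { $, '(', ')' }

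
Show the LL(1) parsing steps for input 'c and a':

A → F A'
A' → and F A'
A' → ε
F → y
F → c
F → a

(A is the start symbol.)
Stack is shown with the top on the left.

Stack       Input      Action
-----------------------------
A $         c and a $  output A → F A'
F A' $      c and a $  output F → c
c A' $      c and a $  match 'c'
A' $        and a $    output A' → and F A'
and F A' $  and a $    match 'and'
F A' $      a $        output F → a
a A' $      a $        match 'a'
A' $        $          output A' → ε
$           $          accept

The string is accepted.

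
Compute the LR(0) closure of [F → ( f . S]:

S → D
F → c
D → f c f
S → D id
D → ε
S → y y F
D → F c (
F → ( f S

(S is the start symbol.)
To compute CLOSURE, for each item [A → α.Bβ] where B is a non-terminal, add [B → .γ] for all productions B → γ; repeat for the newly added items until nothing changes.

Start with: [F → ( f . S]
  [F → ( f . S] has the dot before S: add [S → . D], [S → . D id], [S → . y y F]
  [S → . D] has the dot before D: add [D → . f c f], [D → .], [D → . F c (]
  [D → . F c (] has the dot before F: add [F → . c], [F → . ( f S]
No further items can be added.

CLOSURE = { [D → . F c (], [D → . f c f], [D → .], [F → ( f . S], [F → . ( f S], [F → . c], [S → . D id], [S → . D], [S → . y y F] }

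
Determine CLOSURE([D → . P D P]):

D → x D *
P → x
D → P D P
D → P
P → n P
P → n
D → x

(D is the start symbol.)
{ [D → . P D P], [P → . n P], [P → . n], [P → . x] }

To compute CLOSURE, for each item [A → α.Bβ] where B is a non-terminal, add [B → .γ] for all productions B → γ; repeat for the newly added items until nothing changes.

Start with: [D → . P D P]
  [D → . P D P] has the dot before P: add [P → . x], [P → . n P], [P → . n]
No further items can be added.

CLOSURE = { [D → . P D P], [P → . n P], [P → . n], [P → . x] }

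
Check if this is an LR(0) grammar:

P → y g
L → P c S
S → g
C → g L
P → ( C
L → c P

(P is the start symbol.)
Yes, the grammar is LR(0)

A grammar is LR(0) if no state in the canonical LR(0) collection has:
  - both a shift item (dot before a terminal) and a complete item (shift-reduce conflict), or
  - two or more complete items (reduce-reduce conflict; the accept item [P' → P .] counts as a complete item here).

Augment with P' → P and build the canonical LR(0) collection (I0 = CLOSURE({[P' → . P]}), then GOTO on every symbol after a dot until no new states appear). It has 14 states:
  I0: { [P → . ( C], [P → . y g], [P' → . P] }  — shift
  I1: { [C → . g L], [P → ( . C] }  — shift
  I2: { [P' → P .] }  — accept
  I3: { [P → y . g] }  — shift
  I4: { [P → y g .] }  — reduce
  I5: { [P → ( C .] }  — reduce
  I6: { [C → g . L], [L → . P c S], [L → . c P], [P → . ( C], [P → . y g] }  — shift
  I7: { [C → g L .] }  — reduce
  I8: { [L → P . c S] }  — shift
  I9: { [L → c . P], [P → . ( C], [P → . y g] }  — shift
  I10: { [L → c P .] }  — reduce
  I11: { [L → P c . S], [S → . g] }  — shift
  I12: { [L → P c S .] }  — reduce
  I13: { [S → g .] }  — reduce

Every state is either a pure shift/goto state or contains exactly one complete item and nothing to shift — no conflicts. The grammar is LR(0).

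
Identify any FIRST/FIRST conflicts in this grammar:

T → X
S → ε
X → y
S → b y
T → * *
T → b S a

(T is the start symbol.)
No FIRST/FIRST conflicts.

A FIRST/FIRST conflict occurs when two productions N → α and N → β for the same non-terminal have FIRST(α) ∩ FIRST(β) ≠ ∅ (with ε ∈ FIRST of a nullable right-hand side, so two nullable alternatives also conflict).

FIRST sets of the non-terminals at (or reachable through a nullable prefix from) the front of some alternative:
  FIRST(X) = { 'y' }

Productions for T:
  T → X: FIRST = { 'y' }
  T → * *: FIRST = { '*' }
  T → b S a: FIRST = { 'b' }
Productions for S:
  S → ε: FIRST = { ε }
  S → b y: FIRST = { 'b' }
X has only one production, so no FIRST/FIRST conflict is possible there.

All alternatives of each non-terminal have pairwise disjoint FIRST sets.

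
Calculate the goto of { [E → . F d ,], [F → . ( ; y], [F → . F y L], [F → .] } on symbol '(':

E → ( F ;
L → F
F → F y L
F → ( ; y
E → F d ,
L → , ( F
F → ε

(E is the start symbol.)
{ [F → ( . ; y] }

GOTO(I, '(') = CLOSURE({ [A → αX.β] : [A → α.Xβ] ∈ I, X = '(' })

Items with dot before '(', with the dot advanced:
  [F → . ( ; y] → [F → ( . ; y]
Closure adds nothing (no advanced item has the dot before a non-terminal).

GOTO = { [F → ( . ; y] }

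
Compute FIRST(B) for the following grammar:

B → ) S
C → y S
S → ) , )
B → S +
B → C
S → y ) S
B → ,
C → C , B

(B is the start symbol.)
FIRST sets of the other non-terminals involved (by the same procedure, iterated to a fixed point):
  FIRST(S) = { ')', 'y' }
  FIRST(C) = { 'y' }

From B → ) S:
  - ')' is a terminal: add ')' and stop
From B → S +:
  - S is a non-terminal: add FIRST(S) \ {ε} = { ')', 'y' }
    S is not nullable, so stop
From B → C:
  - C is a non-terminal: add FIRST(C) \ {ε} = { 'y' }
    C is not nullable, so stop
From B → ,:
  - ',' is a terminal: add ',' and stop

Collecting: FIRST(B) = { ')', ',', 'y' }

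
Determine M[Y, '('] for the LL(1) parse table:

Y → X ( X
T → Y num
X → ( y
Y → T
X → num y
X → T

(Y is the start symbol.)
Y → X ( X, Y → T

To find M[Y, '('], we find productions for Y where '(' is in the predict set (PREDICT(N → α) = (FIRST(α) \ {ε}) ∪ (FOLLOW(N) if α ⇒* ε)).

Relevant sets:
  FIRST(X) = { '(', 'num' }
  FIRST(T) = { '(', 'num' }

Y → X ( X: PREDICT = { '(', 'num' }
  '(' is in predict set, so this production goes in M[Y, '(']
Y → T: PREDICT = { '(', 'num' }
  '(' is in predict set, so this production goes in M[Y, '(']

M[Y, '('] = Y → X ( X, Y → T  (a multiply-defined cell — the grammar is not LL(1))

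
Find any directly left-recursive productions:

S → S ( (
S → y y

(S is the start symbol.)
S → S ( (: LEFT RECURSIVE (starts with S)
S → y y: starts with y

The grammar has direct left recursion on: S.

Answer: Yes, S is left-recursive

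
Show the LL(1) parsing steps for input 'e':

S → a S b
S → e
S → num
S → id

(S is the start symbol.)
Stack is shown with the top on the left.

Stack  Input  Action
--------------------
S $    e $    output S → e
e $    e $    match 'e'
$      $      accept

The string is accepted.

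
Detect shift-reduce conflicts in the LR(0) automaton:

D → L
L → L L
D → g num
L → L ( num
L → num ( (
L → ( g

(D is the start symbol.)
Yes — I3: [D → L .] vs [L → . ( g]; I10: [L → L L .] vs [L → . ( g]

A shift-reduce conflict occurs when an LR(0) state has both:
  - a complete (reduce) item [A → α .] (dot at the end), and
  - a shift item [B → β . c γ] (dot before a terminal).

Augment with D' → D and build the canonical LR(0) collection (I0 = CLOSURE({[D' → . D]}), then GOTO on every symbol after a dot until no new states appear). It has 13 states:
  I0: { [D → . L], [D → . g num], [D' → . D], [L → . ( g], [L → . L ( num], [L → . L L], [L → . num ( (] }  — shift
  I1: { [L → ( . g] }  — shift
  I2: { [D' → D .] }  — accept
  I3: { [D → L .], [L → . ( g], [L → . L ( num], [L → . L L], [L → . num ( (], [L → L . ( num], [L → L . L] }  — shift, reduce
  I4: { [D → g . num] }  — shift
  I5: { [L → num . ( (] }  — shift
  I6: { [L → num ( . (] }  — shift
  I7: { [L → num ( ( .] }  — reduce
  I8: { [D → g num .] }  — reduce
  I9: { [L → ( . g], [L → L ( . num] }  — shift
  I10: { [L → . ( g], [L → . L ( num], [L → . L L], [L → . num ( (], [L → L . ( num], [L → L . L], [L → L L .] }  — shift, reduce
  I11: { [L → ( g .] }  — reduce
  I12: { [L → L ( num .] }  — reduce

I3 contains reduce item [D → L .] and shift items [L → . ( g], [L → L . ( num], [L → . num ( (] — shift-reduce conflict.
I10 contains reduce item [L → L L .] and shift items [L → . ( g], [L → L . ( num], [L → . num ( (] — shift-reduce conflict.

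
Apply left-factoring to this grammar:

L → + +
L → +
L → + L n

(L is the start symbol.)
Left-factoring transforms A → αβ₁ | αβ₂ into A → αA' and A' → β₁ | β₂
(α is the longest common prefix among the alternatives). Repeat until
no nonterminal has two alternatives with a common prefix.

Round 1: L has alternatives sharing prefix '+'. Introduce L': L → + L'
  Add: L' → +
  Add: L' → ε
  Add: L' → L n

No remaining common prefixes — done.

Resulting grammar:
L → + L'
L' → +
L' → ε
L' → L n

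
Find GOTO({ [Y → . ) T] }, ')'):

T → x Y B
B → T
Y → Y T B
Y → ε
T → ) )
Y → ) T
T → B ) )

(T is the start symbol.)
{ [B → . T], [T → . ) )], [T → . B ) )], [T → . x Y B], [Y → ) . T] }

GOTO(I, ')') = CLOSURE({ [A → αX.β] : [A → α.Xβ] ∈ I, X = ')' })

Items with dot before ')', with the dot advanced:
  [Y → . ) T] → [Y → ) . T]
Closure of the advanced items:
  [Y → ) . T] has the dot before T: add [T → . x Y B], [T → . ) )], [T → . B ) )]
  [T → . B ) )] has the dot before B: add [B → . T]

GOTO = { [B → . T], [T → . ) )], [T → . B ) )], [T → . x Y B], [Y → ) . T] }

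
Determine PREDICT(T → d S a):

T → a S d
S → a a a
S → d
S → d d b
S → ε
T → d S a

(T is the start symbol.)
{ 'd' }

PREDICT(T → d S a) = (FIRST(RHS) \ {ε}) ∪ (FOLLOW(T) if ε ∈ FIRST(RHS), i.e. RHS ⇒* ε)
FIRST(d S a) = { 'd' }
ε ∉ FIRST(d S a), so FOLLOW(T) is not added.
PREDICT(T → d S a) = { 'd' }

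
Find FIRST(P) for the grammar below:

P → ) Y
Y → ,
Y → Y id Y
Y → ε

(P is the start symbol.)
From P → ) Y:
  - ')' is a terminal: add ')' and stop

Collecting: FIRST(P) = { ')' }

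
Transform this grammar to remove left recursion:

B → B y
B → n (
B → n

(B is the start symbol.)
B is directly left-recursive. The standard transformation for
  A → A α₁ | ... | A α_m | β₁ | ... | β_n
is
  A  → β₁ A' | ... | β_n A'
  A' → α₁ A' | ... | α_m A' | ε

B → n ( becomes B → n ( B'
B → n becomes B → n B'
B → B y becomes B' → y B'
Add B' → ε

Resulting grammar:
B → n ( B'
B → n B'
B' → y B'
B' → ε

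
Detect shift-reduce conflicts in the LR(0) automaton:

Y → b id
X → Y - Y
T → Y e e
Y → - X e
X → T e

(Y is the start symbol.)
A shift-reduce conflict occurs when an LR(0) state has both:
  - a complete (reduce) item [A → α .] (dot at the end), and
  - a shift item [B → β . c γ] (dot before a terminal).

Augment with Y' → Y and build the canonical LR(0) collection (I0 = CLOSURE({[Y' → . Y]}), then GOTO on every symbol after a dot until no new states appear). It has 14 states:
  I0: { [Y → . - X e], [Y → . b id], [Y' → . Y] }  — shift
  I1: { [T → . Y e e], [X → . T e], [X → . Y - Y], [Y → - . X e], [Y → . - X e], [Y → . b id] }  — shift
  I2: { [Y' → Y .] }  — accept
  I3: { [Y → b . id] }  — shift
  I4: { [Y → b id .] }  — reduce
  I5: { [X → T . e] }  — shift
  I6: { [Y → - X . e] }  — shift
  I7: { [T → Y . e e], [X → Y . - Y] }  — shift
  I8: { [X → Y - . Y], [Y → . - X e], [Y → . b id] }  — shift
  I9: { [T → Y e . e] }  — shift
  I10: { [T → Y e e .] }  — reduce
  I11: { [X → Y - Y .] }  — reduce
  I12: { [Y → - X e .] }  — reduce
  I13: { [X → T e .] }  — reduce

No state contains both a complete item and a shift item.

Answer: No shift-reduce conflicts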